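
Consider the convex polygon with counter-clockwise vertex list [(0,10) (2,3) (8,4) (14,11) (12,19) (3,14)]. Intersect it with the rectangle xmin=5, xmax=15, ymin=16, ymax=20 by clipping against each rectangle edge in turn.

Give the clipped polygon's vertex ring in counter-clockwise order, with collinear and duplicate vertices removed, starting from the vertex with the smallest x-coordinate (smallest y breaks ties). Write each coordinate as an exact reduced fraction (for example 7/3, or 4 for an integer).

Clipped polygon: [(33/5,16) (51/4,16) (12,19)]

1. After x ≥ 5: [(5,7/2) (8,4) (14,11) (12,19) (5,136/9)]
2. After x ≤ 15: [(5,7/2) (8,4) (14,11) (12,19) (5,136/9)]
3. After y ≥ 16: [(51/4,16) (12,19) (33/5,16)]
4. After y ≤ 20: [(51/4,16) (12,19) (33/5,16)]
5. Canonical ring: [(33/5,16) (51/4,16) (12,19)]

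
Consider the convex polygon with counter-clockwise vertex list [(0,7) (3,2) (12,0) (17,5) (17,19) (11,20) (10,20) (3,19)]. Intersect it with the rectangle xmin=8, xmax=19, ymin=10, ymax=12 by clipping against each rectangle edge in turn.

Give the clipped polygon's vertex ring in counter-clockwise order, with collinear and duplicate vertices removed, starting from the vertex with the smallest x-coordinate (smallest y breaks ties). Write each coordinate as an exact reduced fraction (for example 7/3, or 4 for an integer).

Clipped polygon: [(8,10) (17,10) (17,12) (8,12)]

1. After x ≥ 8: [(8,8/9) (12,0) (17,5) (17,19) (11,20) (10,20) (8,138/7)]
2. After x ≤ 19: [(8,8/9) (12,0) (17,5) (17,19) (11,20) (10,20) (8,138/7)]
3. After y ≥ 10: [(8,10) (17,10) (17,19) (11,20) (10,20) (8,138/7)]
4. After y ≤ 12: [(8,12) (8,10) (17,10) (17,12)]
5. Canonical ring: [(8,10) (17,10) (17,12) (8,12)]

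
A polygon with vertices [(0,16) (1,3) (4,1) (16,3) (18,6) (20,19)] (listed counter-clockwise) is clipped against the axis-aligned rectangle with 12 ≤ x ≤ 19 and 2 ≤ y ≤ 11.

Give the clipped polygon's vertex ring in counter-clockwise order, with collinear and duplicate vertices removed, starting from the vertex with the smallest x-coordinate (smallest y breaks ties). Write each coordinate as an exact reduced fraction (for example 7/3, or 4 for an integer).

Clipped polygon: [(12,7/3) (16,3) (18,6) (244/13,11) (12,11)]

1. After x ≥ 12: [(12,89/5) (12,7/3) (16,3) (18,6) (20,19)]
2. After x ≤ 19: [(19,377/20) (12,89/5) (12,7/3) (16,3) (18,6) (19,25/2)]
3. After y ≥ 2: [(19,377/20) (12,89/5) (12,7/3) (16,3) (18,6) (19,25/2)]
4. After y ≤ 11: [(12,11) (12,7/3) (16,3) (18,6) (244/13,11)]
5. Canonical ring: [(12,7/3) (16,3) (18,6) (244/13,11) (12,11)]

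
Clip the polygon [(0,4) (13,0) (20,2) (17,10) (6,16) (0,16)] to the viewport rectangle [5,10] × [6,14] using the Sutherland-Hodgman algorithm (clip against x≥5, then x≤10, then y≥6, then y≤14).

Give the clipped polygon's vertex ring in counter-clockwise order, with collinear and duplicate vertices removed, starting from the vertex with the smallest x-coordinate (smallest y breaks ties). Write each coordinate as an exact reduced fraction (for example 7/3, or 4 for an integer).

Clipped polygon: [(5,6) (10,6) (10,152/11) (29/3,14) (5,14)]

1. After x ≥ 5: [(5,32/13) (13,0) (20,2) (17,10) (6,16) (5,16)]
2. After x ≤ 10: [(5,32/13) (10,12/13) (10,152/11) (6,16) (5,16)]
3. After y ≥ 6: [(5,6) (10,6) (10,152/11) (6,16) (5,16)]
4. After y ≤ 14: [(5,14) (5,6) (10,6) (10,152/11) (29/3,14)]
5. Canonical ring: [(5,6) (10,6) (10,152/11) (29/3,14) (5,14)]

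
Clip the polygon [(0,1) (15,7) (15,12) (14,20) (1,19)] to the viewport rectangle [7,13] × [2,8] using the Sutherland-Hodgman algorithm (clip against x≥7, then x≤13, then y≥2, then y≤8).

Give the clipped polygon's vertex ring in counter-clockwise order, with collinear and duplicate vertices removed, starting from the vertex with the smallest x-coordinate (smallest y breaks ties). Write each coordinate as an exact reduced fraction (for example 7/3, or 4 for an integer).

1. After x ≥ 7: [(7,19/5) (15,7) (15,12) (14,20) (7,253/13)]
2. After x ≤ 13: [(7,19/5) (13,31/5) (13,259/13) (7,253/13)]
3. After y ≥ 2: [(7,19/5) (13,31/5) (13,259/13) (7,253/13)]
4. After y ≤ 8: [(7,8) (7,19/5) (13,31/5) (13,8)]
5. Canonical ring: [(7,19/5) (13,31/5) (13,8) (7,8)]

Clipped polygon: [(7,19/5) (13,31/5) (13,8) (7,8)]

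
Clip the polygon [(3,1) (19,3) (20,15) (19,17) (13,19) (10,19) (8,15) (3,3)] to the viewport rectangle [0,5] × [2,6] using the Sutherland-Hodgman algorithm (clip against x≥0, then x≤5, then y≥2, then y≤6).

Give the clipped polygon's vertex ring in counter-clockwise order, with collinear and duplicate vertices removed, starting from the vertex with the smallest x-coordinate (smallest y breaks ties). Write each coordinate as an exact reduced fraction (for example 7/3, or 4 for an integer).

Clipped polygon: [(3,2) (5,2) (5,6) (17/4,6) (3,3)]

1. After x ≥ 0: [(3,1) (19,3) (20,15) (19,17) (13,19) (10,19) (8,15) (3,3)]
2. After x ≤ 5: [(3,1) (5,5/4) (5,39/5) (3,3)]
3. After y ≥ 2: [(3,2) (5,2) (5,39/5) (3,3)]
4. After y ≤ 6: [(3,2) (5,2) (5,6) (17/4,6) (3,3)]
5. Canonical ring: [(3,2) (5,2) (5,6) (17/4,6) (3,3)]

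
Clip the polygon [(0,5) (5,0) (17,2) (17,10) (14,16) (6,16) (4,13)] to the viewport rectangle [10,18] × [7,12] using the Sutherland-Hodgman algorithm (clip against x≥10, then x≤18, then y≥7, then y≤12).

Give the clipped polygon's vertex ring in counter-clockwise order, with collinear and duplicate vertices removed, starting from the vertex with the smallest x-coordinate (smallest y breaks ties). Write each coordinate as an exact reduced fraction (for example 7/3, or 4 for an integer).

Clipped polygon: [(10,7) (17,7) (17,10) (16,12) (10,12)]

1. After x ≥ 10: [(10,5/6) (17,2) (17,10) (14,16) (10,16)]
2. After x ≤ 18: [(10,5/6) (17,2) (17,10) (14,16) (10,16)]
3. After y ≥ 7: [(10,7) (17,7) (17,10) (14,16) (10,16)]
4. After y ≤ 12: [(10,12) (10,7) (17,7) (17,10) (16,12)]
5. Canonical ring: [(10,7) (17,7) (17,10) (16,12) (10,12)]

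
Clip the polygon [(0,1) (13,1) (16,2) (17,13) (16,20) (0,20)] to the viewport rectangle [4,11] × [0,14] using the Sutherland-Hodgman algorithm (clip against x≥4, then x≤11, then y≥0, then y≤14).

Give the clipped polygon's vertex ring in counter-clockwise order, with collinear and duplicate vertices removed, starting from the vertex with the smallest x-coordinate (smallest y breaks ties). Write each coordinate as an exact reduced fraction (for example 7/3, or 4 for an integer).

Clipped polygon: [(4,1) (11,1) (11,14) (4,14)]

1. After x ≥ 4: [(4,1) (13,1) (16,2) (17,13) (16,20) (4,20)]
2. After x ≤ 11: [(4,1) (11,1) (11,20) (4,20)]
3. After y ≥ 0: [(4,1) (11,1) (11,20) (4,20)]
4. After y ≤ 14: [(4,14) (4,1) (11,1) (11,14)]
5. Canonical ring: [(4,1) (11,1) (11,14) (4,14)]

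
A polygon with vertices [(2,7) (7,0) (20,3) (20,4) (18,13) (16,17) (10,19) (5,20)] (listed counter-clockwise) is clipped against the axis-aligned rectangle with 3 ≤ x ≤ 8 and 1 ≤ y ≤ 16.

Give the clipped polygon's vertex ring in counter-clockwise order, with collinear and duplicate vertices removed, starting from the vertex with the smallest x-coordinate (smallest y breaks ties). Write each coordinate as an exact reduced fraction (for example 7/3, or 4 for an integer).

1. After x ≥ 3: [(3,34/3) (3,28/5) (7,0) (20,3) (20,4) (18,13) (16,17) (10,19) (5,20)]
2. After x ≤ 8: [(3,34/3) (3,28/5) (7,0) (8,3/13) (8,97/5) (5,20)]
3. After y ≥ 1: [(3,34/3) (3,28/5) (44/7,1) (8,1) (8,97/5) (5,20)]
4. After y ≤ 16: [(53/13,16) (3,34/3) (3,28/5) (44/7,1) (8,1) (8,16)]
5. Canonical ring: [(3,28/5) (44/7,1) (8,1) (8,16) (53/13,16) (3,34/3)]

Clipped polygon: [(3,28/5) (44/7,1) (8,1) (8,16) (53/13,16) (3,34/3)]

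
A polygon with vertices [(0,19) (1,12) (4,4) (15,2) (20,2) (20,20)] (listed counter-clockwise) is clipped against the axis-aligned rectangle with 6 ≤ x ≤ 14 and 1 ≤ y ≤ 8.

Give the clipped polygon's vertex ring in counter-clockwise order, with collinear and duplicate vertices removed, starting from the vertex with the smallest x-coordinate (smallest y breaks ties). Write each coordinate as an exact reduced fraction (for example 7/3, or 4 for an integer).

1. After x ≥ 6: [(6,193/10) (6,40/11) (15,2) (20,2) (20,20)]
2. After x ≤ 14: [(14,197/10) (6,193/10) (6,40/11) (14,24/11)]
3. After y ≥ 1: [(14,197/10) (6,193/10) (6,40/11) (14,24/11)]
4. After y ≤ 8: [(14,8) (6,8) (6,40/11) (14,24/11)]
5. Canonical ring: [(6,40/11) (14,24/11) (14,8) (6,8)]

Clipped polygon: [(6,40/11) (14,24/11) (14,8) (6,8)]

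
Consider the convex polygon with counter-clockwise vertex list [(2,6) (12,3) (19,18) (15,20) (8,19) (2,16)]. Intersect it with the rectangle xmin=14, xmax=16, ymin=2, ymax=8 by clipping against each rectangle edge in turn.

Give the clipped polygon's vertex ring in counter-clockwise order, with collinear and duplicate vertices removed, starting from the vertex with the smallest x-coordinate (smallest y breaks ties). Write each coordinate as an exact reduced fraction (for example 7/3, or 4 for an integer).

1. After x ≥ 14: [(14,51/7) (19,18) (15,20) (14,139/7)]
2. After x ≤ 16: [(14,51/7) (16,81/7) (16,39/2) (15,20) (14,139/7)]
3. After y ≥ 2: [(14,51/7) (16,81/7) (16,39/2) (15,20) (14,139/7)]
4. After y ≤ 8: [(14,8) (14,51/7) (43/3,8)]
5. Canonical ring: [(14,51/7) (43/3,8) (14,8)]

Clipped polygon: [(14,51/7) (43/3,8) (14,8)]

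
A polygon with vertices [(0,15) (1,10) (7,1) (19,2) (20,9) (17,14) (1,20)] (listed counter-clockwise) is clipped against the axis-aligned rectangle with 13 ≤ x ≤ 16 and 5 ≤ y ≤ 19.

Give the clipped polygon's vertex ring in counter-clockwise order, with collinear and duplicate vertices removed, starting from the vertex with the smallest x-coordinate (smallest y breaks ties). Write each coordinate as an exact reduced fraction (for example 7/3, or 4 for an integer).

1. After x ≥ 13: [(13,3/2) (19,2) (20,9) (17,14) (13,31/2)]
2. After x ≤ 16: [(13,3/2) (16,7/4) (16,115/8) (13,31/2)]
3. After y ≥ 5: [(13,5) (16,5) (16,115/8) (13,31/2)]
4. After y ≤ 19: [(13,5) (16,5) (16,115/8) (13,31/2)]
5. Canonical ring: [(13,5) (16,5) (16,115/8) (13,31/2)]

Clipped polygon: [(13,5) (16,5) (16,115/8) (13,31/2)]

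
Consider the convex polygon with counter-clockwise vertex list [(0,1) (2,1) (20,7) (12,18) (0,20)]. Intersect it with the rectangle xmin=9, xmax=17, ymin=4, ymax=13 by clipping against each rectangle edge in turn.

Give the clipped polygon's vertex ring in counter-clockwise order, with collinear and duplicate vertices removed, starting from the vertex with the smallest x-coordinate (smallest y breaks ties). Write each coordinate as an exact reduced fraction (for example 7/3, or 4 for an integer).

1. After x ≥ 9: [(9,10/3) (20,7) (12,18) (9,37/2)]
2. After x ≤ 17: [(9,10/3) (17,6) (17,89/8) (12,18) (9,37/2)]
3. After y ≥ 4: [(9,4) (11,4) (17,6) (17,89/8) (12,18) (9,37/2)]
4. After y ≤ 13: [(9,13) (9,4) (11,4) (17,6) (17,89/8) (172/11,13)]
5. Canonical ring: [(9,4) (11,4) (17,6) (17,89/8) (172/11,13) (9,13)]

Clipped polygon: [(9,4) (11,4) (17,6) (17,89/8) (172/11,13) (9,13)]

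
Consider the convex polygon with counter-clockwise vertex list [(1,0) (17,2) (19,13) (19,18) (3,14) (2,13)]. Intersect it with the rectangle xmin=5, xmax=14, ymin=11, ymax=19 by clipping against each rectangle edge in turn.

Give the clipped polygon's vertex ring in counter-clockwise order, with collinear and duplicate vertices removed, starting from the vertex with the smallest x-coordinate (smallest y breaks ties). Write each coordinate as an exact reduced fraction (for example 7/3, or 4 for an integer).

1. After x ≥ 5: [(5,1/2) (17,2) (19,13) (19,18) (5,29/2)]
2. After x ≤ 14: [(5,1/2) (14,13/8) (14,67/4) (5,29/2)]
3. After y ≥ 11: [(5,11) (14,11) (14,67/4) (5,29/2)]
4. After y ≤ 19: [(5,11) (14,11) (14,67/4) (5,29/2)]
5. Canonical ring: [(5,11) (14,11) (14,67/4) (5,29/2)]

Clipped polygon: [(5,11) (14,11) (14,67/4) (5,29/2)]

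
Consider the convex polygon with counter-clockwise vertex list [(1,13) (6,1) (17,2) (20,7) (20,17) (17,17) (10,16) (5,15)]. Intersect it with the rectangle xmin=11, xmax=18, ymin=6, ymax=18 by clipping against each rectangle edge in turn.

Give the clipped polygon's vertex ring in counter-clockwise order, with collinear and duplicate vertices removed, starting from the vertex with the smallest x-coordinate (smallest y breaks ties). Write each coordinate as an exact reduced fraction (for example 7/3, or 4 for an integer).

1. After x ≥ 11: [(11,16/11) (17,2) (20,7) (20,17) (17,17) (11,113/7)]
2. After x ≤ 18: [(11,16/11) (17,2) (18,11/3) (18,17) (17,17) (11,113/7)]
3. After y ≥ 6: [(11,6) (18,6) (18,17) (17,17) (11,113/7)]
4. After y ≤ 18: [(11,6) (18,6) (18,17) (17,17) (11,113/7)]
5. Canonical ring: [(11,6) (18,6) (18,17) (17,17) (11,113/7)]

Clipped polygon: [(11,6) (18,6) (18,17) (17,17) (11,113/7)]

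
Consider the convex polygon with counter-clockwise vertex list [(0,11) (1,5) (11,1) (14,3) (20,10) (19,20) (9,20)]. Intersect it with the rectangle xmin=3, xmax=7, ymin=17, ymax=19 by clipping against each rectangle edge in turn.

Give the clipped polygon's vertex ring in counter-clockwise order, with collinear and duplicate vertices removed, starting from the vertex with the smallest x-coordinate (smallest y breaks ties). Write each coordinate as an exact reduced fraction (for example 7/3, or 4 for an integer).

1. After x ≥ 3: [(3,14) (3,21/5) (11,1) (14,3) (20,10) (19,20) (9,20)]
2. After x ≤ 7: [(7,18) (3,14) (3,21/5) (7,13/5)]
3. After y ≥ 17: [(7,17) (7,18) (6,17)]
4. After y ≤ 19: [(7,17) (7,18) (6,17)]
5. Canonical ring: [(6,17) (7,17) (7,18)]

Clipped polygon: [(6,17) (7,17) (7,18)]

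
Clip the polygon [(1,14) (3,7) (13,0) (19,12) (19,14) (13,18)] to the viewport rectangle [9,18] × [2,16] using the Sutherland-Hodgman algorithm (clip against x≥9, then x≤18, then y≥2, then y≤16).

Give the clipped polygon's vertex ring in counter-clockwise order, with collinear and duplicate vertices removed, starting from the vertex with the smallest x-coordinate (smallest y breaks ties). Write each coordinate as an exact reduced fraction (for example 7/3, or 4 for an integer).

1. After x ≥ 9: [(9,50/3) (9,14/5) (13,0) (19,12) (19,14) (13,18)]
2. After x ≤ 18: [(9,50/3) (9,14/5) (13,0) (18,10) (18,44/3) (13,18)]
3. After y ≥ 2: [(9,50/3) (9,14/5) (71/7,2) (14,2) (18,10) (18,44/3) (13,18)]
4. After y ≤ 16: [(9,16) (9,14/5) (71/7,2) (14,2) (18,10) (18,44/3) (16,16)]
5. Canonical ring: [(9,14/5) (71/7,2) (14,2) (18,10) (18,44/3) (16,16) (9,16)]

Clipped polygon: [(9,14/5) (71/7,2) (14,2) (18,10) (18,44/3) (16,16) (9,16)]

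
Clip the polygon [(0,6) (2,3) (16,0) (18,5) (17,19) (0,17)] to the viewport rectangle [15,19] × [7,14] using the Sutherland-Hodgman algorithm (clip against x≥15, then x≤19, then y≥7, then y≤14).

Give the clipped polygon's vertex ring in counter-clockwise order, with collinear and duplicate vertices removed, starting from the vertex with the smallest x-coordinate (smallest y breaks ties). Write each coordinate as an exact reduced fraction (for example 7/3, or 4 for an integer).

1. After x ≥ 15: [(15,3/14) (16,0) (18,5) (17,19) (15,319/17)]
2. After x ≤ 19: [(15,3/14) (16,0) (18,5) (17,19) (15,319/17)]
3. After y ≥ 7: [(15,7) (125/7,7) (17,19) (15,319/17)]
4. After y ≤ 14: [(15,14) (15,7) (125/7,7) (243/14,14)]
5. Canonical ring: [(15,7) (125/7,7) (243/14,14) (15,14)]

Clipped polygon: [(15,7) (125/7,7) (243/14,14) (15,14)]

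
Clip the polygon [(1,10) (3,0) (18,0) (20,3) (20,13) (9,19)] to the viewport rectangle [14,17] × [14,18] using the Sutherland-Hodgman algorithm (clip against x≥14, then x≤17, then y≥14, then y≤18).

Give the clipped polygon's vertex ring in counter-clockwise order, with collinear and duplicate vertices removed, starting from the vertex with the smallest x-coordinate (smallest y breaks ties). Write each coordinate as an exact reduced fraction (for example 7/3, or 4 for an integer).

Clipped polygon: [(14,14) (17,14) (17,161/11) (14,179/11)]

1. After x ≥ 14: [(14,0) (18,0) (20,3) (20,13) (14,179/11)]
2. After x ≤ 17: [(14,0) (17,0) (17,161/11) (14,179/11)]
3. After y ≥ 14: [(14,14) (17,14) (17,161/11) (14,179/11)]
4. After y ≤ 18: [(14,14) (17,14) (17,161/11) (14,179/11)]
5. Canonical ring: [(14,14) (17,14) (17,161/11) (14,179/11)]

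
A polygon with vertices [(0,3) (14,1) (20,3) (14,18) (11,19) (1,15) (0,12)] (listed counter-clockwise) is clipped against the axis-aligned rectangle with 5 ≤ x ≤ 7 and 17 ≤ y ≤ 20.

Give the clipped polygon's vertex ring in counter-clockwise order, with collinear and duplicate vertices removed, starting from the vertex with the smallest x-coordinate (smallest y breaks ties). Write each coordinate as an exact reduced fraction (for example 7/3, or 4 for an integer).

1. After x ≥ 5: [(5,16/7) (14,1) (20,3) (14,18) (11,19) (5,83/5)]
2. After x ≤ 7: [(5,16/7) (7,2) (7,87/5) (5,83/5)]
3. After y ≥ 17: [(7,17) (7,87/5) (6,17)]
4. After y ≤ 20: [(7,17) (7,87/5) (6,17)]
5. Canonical ring: [(6,17) (7,17) (7,87/5)]

Clipped polygon: [(6,17) (7,17) (7,87/5)]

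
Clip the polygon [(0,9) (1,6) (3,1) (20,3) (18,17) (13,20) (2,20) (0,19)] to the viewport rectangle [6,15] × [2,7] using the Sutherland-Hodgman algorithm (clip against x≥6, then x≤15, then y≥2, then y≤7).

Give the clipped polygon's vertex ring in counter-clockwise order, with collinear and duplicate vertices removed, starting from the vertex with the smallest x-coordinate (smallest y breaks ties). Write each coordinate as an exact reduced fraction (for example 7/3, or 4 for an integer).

1. After x ≥ 6: [(6,23/17) (20,3) (18,17) (13,20) (6,20)]
2. After x ≤ 15: [(6,23/17) (15,41/17) (15,94/5) (13,20) (6,20)]
3. After y ≥ 2: [(6,2) (23/2,2) (15,41/17) (15,94/5) (13,20) (6,20)]
4. After y ≤ 7: [(6,7) (6,2) (23/2,2) (15,41/17) (15,7)]
5. Canonical ring: [(6,2) (23/2,2) (15,41/17) (15,7) (6,7)]

Clipped polygon: [(6,2) (23/2,2) (15,41/17) (15,7) (6,7)]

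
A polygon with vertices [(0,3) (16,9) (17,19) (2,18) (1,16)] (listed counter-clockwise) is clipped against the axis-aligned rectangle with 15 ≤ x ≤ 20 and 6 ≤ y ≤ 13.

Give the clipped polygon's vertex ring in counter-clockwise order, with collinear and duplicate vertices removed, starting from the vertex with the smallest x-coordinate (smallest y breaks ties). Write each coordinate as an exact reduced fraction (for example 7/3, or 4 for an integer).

Clipped polygon: [(15,69/8) (16,9) (82/5,13) (15,13)]

1. After x ≥ 15: [(15,69/8) (16,9) (17,19) (15,283/15)]
2. After x ≤ 20: [(15,69/8) (16,9) (17,19) (15,283/15)]
3. After y ≥ 6: [(15,69/8) (16,9) (17,19) (15,283/15)]
4. After y ≤ 13: [(15,13) (15,69/8) (16,9) (82/5,13)]
5. Canonical ring: [(15,69/8) (16,9) (82/5,13) (15,13)]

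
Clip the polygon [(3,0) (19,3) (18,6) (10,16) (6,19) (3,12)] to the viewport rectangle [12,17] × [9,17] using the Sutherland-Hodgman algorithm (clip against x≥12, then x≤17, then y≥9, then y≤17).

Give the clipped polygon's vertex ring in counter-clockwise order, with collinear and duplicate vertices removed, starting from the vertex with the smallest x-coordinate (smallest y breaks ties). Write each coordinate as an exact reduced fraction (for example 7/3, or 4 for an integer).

Clipped polygon: [(12,9) (78/5,9) (12,27/2)]

1. After x ≥ 12: [(12,27/16) (19,3) (18,6) (12,27/2)]
2. After x ≤ 17: [(12,27/16) (17,21/8) (17,29/4) (12,27/2)]
3. After y ≥ 9: [(12,9) (78/5,9) (12,27/2)]
4. After y ≤ 17: [(12,9) (78/5,9) (12,27/2)]
5. Canonical ring: [(12,9) (78/5,9) (12,27/2)]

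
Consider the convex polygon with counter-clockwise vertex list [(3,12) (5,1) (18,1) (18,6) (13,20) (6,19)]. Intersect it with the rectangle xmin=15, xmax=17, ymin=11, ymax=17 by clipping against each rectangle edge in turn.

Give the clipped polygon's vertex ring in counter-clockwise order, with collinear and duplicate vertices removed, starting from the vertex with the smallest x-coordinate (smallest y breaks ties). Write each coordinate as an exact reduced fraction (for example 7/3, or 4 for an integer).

Clipped polygon: [(15,11) (227/14,11) (15,72/5)]

1. After x ≥ 15: [(15,1) (18,1) (18,6) (15,72/5)]
2. After x ≤ 17: [(15,1) (17,1) (17,44/5) (15,72/5)]
3. After y ≥ 11: [(15,11) (227/14,11) (15,72/5)]
4. After y ≤ 17: [(15,11) (227/14,11) (15,72/5)]
5. Canonical ring: [(15,11) (227/14,11) (15,72/5)]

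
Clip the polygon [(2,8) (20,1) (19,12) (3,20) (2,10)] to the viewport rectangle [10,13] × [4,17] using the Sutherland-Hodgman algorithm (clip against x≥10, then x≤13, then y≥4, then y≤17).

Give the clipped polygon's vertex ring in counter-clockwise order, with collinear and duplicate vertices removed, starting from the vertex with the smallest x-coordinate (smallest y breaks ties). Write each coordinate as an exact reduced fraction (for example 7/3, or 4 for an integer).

Clipped polygon: [(10,44/9) (86/7,4) (13,4) (13,15) (10,33/2)]

1. After x ≥ 10: [(10,44/9) (20,1) (19,12) (10,33/2)]
2. After x ≤ 13: [(10,44/9) (13,67/18) (13,15) (10,33/2)]
3. After y ≥ 4: [(10,44/9) (86/7,4) (13,4) (13,15) (10,33/2)]
4. After y ≤ 17: [(10,44/9) (86/7,4) (13,4) (13,15) (10,33/2)]
5. Canonical ring: [(10,44/9) (86/7,4) (13,4) (13,15) (10,33/2)]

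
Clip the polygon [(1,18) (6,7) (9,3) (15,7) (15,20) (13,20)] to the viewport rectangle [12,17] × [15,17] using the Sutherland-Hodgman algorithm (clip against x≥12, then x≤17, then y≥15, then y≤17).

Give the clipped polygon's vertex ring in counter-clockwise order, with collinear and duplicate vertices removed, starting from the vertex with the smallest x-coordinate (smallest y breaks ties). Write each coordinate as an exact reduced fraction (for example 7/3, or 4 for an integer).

Clipped polygon: [(12,15) (15,15) (15,17) (12,17)]

1. After x ≥ 12: [(12,119/6) (12,5) (15,7) (15,20) (13,20)]
2. After x ≤ 17: [(12,119/6) (12,5) (15,7) (15,20) (13,20)]
3. After y ≥ 15: [(12,119/6) (12,15) (15,15) (15,20) (13,20)]
4. After y ≤ 17: [(12,17) (12,15) (15,15) (15,17)]
5. Canonical ring: [(12,15) (15,15) (15,17) (12,17)]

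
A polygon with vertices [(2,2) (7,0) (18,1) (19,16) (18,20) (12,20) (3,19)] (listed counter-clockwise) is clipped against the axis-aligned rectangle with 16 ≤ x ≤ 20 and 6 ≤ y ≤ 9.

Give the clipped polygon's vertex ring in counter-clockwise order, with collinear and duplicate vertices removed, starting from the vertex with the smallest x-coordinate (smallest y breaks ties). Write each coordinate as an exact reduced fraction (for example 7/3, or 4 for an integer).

1. After x ≥ 16: [(16,9/11) (18,1) (19,16) (18,20) (16,20)]
2. After x ≤ 20: [(16,9/11) (18,1) (19,16) (18,20) (16,20)]
3. After y ≥ 6: [(16,6) (55/3,6) (19,16) (18,20) (16,20)]
4. After y ≤ 9: [(16,9) (16,6) (55/3,6) (278/15,9)]
5. Canonical ring: [(16,6) (55/3,6) (278/15,9) (16,9)]

Clipped polygon: [(16,6) (55/3,6) (278/15,9) (16,9)]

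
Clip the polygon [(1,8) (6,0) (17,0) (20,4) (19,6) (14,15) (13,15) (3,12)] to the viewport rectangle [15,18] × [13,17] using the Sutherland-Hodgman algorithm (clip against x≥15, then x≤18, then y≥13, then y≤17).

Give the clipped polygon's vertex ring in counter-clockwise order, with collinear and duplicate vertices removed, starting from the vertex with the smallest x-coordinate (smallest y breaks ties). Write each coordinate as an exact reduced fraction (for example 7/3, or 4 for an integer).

1. After x ≥ 15: [(15,0) (17,0) (20,4) (19,6) (15,66/5)]
2. After x ≤ 18: [(15,0) (17,0) (18,4/3) (18,39/5) (15,66/5)]
3. After y ≥ 13: [(15,13) (136/9,13) (15,66/5)]
4. After y ≤ 17: [(15,13) (136/9,13) (15,66/5)]
5. Canonical ring: [(15,13) (136/9,13) (15,66/5)]

Clipped polygon: [(15,13) (136/9,13) (15,66/5)]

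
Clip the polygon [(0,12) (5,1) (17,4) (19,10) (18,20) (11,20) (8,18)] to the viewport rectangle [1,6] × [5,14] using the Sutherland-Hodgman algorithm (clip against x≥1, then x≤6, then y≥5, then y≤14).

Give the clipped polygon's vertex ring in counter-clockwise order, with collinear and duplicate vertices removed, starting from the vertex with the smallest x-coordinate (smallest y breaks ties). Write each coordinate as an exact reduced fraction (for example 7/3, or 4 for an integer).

Clipped polygon: [(1,49/5) (35/11,5) (6,5) (6,14) (8/3,14) (1,51/4)]

1. After x ≥ 1: [(1,51/4) (1,49/5) (5,1) (17,4) (19,10) (18,20) (11,20) (8,18)]
2. After x ≤ 6: [(6,33/2) (1,51/4) (1,49/5) (5,1) (6,5/4)]
3. After y ≥ 5: [(6,5) (6,33/2) (1,51/4) (1,49/5) (35/11,5)]
4. After y ≤ 14: [(6,5) (6,14) (8/3,14) (1,51/4) (1,49/5) (35/11,5)]
5. Canonical ring: [(1,49/5) (35/11,5) (6,5) (6,14) (8/3,14) (1,51/4)]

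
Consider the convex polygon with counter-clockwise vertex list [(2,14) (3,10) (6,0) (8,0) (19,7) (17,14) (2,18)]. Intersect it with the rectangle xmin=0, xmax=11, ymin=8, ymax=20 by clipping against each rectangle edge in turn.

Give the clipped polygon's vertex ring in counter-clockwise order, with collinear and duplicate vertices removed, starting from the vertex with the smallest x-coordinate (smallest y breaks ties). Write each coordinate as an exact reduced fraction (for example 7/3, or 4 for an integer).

1. After x ≥ 0: [(2,14) (3,10) (6,0) (8,0) (19,7) (17,14) (2,18)]
2. After x ≤ 11: [(2,14) (3,10) (6,0) (8,0) (11,21/11) (11,78/5) (2,18)]
3. After y ≥ 8: [(2,14) (3,10) (18/5,8) (11,8) (11,78/5) (2,18)]
4. After y ≤ 20: [(2,14) (3,10) (18/5,8) (11,8) (11,78/5) (2,18)]
5. Canonical ring: [(2,14) (3,10) (18/5,8) (11,8) (11,78/5) (2,18)]

Clipped polygon: [(2,14) (3,10) (18/5,8) (11,8) (11,78/5) (2,18)]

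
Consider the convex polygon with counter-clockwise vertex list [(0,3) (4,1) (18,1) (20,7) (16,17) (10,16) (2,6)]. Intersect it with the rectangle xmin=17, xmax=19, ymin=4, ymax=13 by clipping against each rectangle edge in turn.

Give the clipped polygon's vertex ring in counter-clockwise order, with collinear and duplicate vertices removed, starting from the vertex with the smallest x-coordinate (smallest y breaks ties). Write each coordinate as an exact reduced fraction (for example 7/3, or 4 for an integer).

1. After x ≥ 17: [(17,1) (18,1) (20,7) (17,29/2)]
2. After x ≤ 19: [(17,1) (18,1) (19,4) (19,19/2) (17,29/2)]
3. After y ≥ 4: [(17,4) (19,4) (19,4) (19,19/2) (17,29/2)]
4. After y ≤ 13: [(17,13) (17,4) (19,4) (19,4) (19,19/2) (88/5,13)]
5. Canonical ring: [(17,4) (19,4) (19,19/2) (88/5,13) (17,13)]

Clipped polygon: [(17,4) (19,4) (19,19/2) (88/5,13) (17,13)]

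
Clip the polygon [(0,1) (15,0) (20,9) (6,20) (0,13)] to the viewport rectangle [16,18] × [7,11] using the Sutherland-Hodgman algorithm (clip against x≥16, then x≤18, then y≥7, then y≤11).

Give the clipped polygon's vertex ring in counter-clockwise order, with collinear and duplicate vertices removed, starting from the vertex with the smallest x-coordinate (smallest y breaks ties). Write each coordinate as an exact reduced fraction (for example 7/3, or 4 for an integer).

1. After x ≥ 16: [(16,9/5) (20,9) (16,85/7)]
2. After x ≤ 18: [(16,9/5) (18,27/5) (18,74/7) (16,85/7)]
3. After y ≥ 7: [(16,7) (18,7) (18,74/7) (16,85/7)]
4. After y ≤ 11: [(16,11) (16,7) (18,7) (18,74/7) (192/11,11)]
5. Canonical ring: [(16,7) (18,7) (18,74/7) (192/11,11) (16,11)]

Clipped polygon: [(16,7) (18,7) (18,74/7) (192/11,11) (16,11)]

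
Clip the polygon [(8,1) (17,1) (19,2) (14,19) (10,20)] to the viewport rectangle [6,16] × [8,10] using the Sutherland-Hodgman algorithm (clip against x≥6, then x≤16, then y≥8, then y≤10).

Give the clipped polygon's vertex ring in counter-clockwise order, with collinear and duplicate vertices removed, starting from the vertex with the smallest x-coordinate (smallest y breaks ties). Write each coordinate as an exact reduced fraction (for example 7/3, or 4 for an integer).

1. After x ≥ 6: [(8,1) (17,1) (19,2) (14,19) (10,20)]
2. After x ≤ 16: [(8,1) (16,1) (16,61/5) (14,19) (10,20)]
3. After y ≥ 8: [(166/19,8) (16,8) (16,61/5) (14,19) (10,20)]
4. After y ≤ 10: [(170/19,10) (166/19,8) (16,8) (16,10)]
5. Canonical ring: [(166/19,8) (16,8) (16,10) (170/19,10)]

Clipped polygon: [(166/19,8) (16,8) (16,10) (170/19,10)]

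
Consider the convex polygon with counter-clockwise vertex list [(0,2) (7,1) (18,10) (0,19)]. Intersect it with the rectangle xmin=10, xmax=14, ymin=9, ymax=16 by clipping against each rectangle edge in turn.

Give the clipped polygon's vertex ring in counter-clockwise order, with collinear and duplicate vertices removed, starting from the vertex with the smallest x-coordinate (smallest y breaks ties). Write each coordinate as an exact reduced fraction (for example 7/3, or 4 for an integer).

Clipped polygon: [(10,9) (14,9) (14,12) (10,14)]

1. After x ≥ 10: [(10,38/11) (18,10) (10,14)]
2. After x ≤ 14: [(10,38/11) (14,74/11) (14,12) (10,14)]
3. After y ≥ 9: [(10,9) (14,9) (14,12) (10,14)]
4. After y ≤ 16: [(10,9) (14,9) (14,12) (10,14)]
5. Canonical ring: [(10,9) (14,9) (14,12) (10,14)]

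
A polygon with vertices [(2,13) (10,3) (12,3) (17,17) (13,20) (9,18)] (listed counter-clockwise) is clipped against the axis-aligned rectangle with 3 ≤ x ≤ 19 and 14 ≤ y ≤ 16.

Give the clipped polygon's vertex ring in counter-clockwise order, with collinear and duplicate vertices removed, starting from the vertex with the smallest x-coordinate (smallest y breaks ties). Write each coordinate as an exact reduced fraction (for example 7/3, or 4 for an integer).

Clipped polygon: [(17/5,14) (223/14,14) (233/14,16) (31/5,16)]

1. After x ≥ 3: [(3,96/7) (3,47/4) (10,3) (12,3) (17,17) (13,20) (9,18)]
2. After x ≤ 19: [(3,96/7) (3,47/4) (10,3) (12,3) (17,17) (13,20) (9,18)]
3. After y ≥ 14: [(17/5,14) (223/14,14) (17,17) (13,20) (9,18)]
4. After y ≤ 16: [(31/5,16) (17/5,14) (223/14,14) (233/14,16)]
5. Canonical ring: [(17/5,14) (223/14,14) (233/14,16) (31/5,16)]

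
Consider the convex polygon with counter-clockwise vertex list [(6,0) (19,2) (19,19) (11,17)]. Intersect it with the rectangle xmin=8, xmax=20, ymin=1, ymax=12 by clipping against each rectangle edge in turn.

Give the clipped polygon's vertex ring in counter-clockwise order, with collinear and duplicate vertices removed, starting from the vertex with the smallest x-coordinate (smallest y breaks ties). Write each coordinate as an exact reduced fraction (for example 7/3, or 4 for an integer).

Clipped polygon: [(8,1) (25/2,1) (19,2) (19,12) (162/17,12) (8,34/5)]

1. After x ≥ 8: [(8,34/5) (8,4/13) (19,2) (19,19) (11,17)]
2. After x ≤ 20: [(8,34/5) (8,4/13) (19,2) (19,19) (11,17)]
3. After y ≥ 1: [(8,34/5) (8,1) (25/2,1) (19,2) (19,19) (11,17)]
4. After y ≤ 12: [(162/17,12) (8,34/5) (8,1) (25/2,1) (19,2) (19,12)]
5. Canonical ring: [(8,1) (25/2,1) (19,2) (19,12) (162/17,12) (8,34/5)]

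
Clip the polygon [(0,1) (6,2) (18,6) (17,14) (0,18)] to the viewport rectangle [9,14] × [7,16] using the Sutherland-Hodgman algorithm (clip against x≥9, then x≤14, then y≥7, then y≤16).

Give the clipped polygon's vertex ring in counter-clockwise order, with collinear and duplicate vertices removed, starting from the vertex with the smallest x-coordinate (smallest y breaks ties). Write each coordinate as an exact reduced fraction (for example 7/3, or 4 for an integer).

1. After x ≥ 9: [(9,3) (18,6) (17,14) (9,270/17)]
2. After x ≤ 14: [(9,3) (14,14/3) (14,250/17) (9,270/17)]
3. After y ≥ 7: [(9,7) (14,7) (14,250/17) (9,270/17)]
4. After y ≤ 16: [(9,7) (14,7) (14,250/17) (9,270/17)]
5. Canonical ring: [(9,7) (14,7) (14,250/17) (9,270/17)]

Clipped polygon: [(9,7) (14,7) (14,250/17) (9,270/17)]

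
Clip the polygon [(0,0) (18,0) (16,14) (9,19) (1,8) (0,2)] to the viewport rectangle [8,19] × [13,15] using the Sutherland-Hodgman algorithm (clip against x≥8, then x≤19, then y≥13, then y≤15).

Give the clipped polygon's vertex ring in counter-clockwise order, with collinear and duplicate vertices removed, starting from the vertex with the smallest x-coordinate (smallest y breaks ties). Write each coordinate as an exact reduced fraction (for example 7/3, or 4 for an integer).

Clipped polygon: [(8,13) (113/7,13) (16,14) (73/5,15) (8,15)]

1. After x ≥ 8: [(8,0) (18,0) (16,14) (9,19) (8,141/8)]
2. After x ≤ 19: [(8,0) (18,0) (16,14) (9,19) (8,141/8)]
3. After y ≥ 13: [(8,13) (113/7,13) (16,14) (9,19) (8,141/8)]
4. After y ≤ 15: [(8,15) (8,13) (113/7,13) (16,14) (73/5,15)]
5. Canonical ring: [(8,13) (113/7,13) (16,14) (73/5,15) (8,15)]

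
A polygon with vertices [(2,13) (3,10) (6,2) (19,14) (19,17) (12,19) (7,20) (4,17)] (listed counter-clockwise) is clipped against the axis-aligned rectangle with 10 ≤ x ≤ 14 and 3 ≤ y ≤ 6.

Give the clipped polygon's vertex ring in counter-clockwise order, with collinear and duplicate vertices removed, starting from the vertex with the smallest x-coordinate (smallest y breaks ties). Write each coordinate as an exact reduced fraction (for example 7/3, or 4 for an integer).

Clipped polygon: [(10,74/13) (31/3,6) (10,6)]

1. After x ≥ 10: [(10,74/13) (19,14) (19,17) (12,19) (10,97/5)]
2. After x ≤ 14: [(10,74/13) (14,122/13) (14,129/7) (12,19) (10,97/5)]
3. After y ≥ 3: [(10,74/13) (14,122/13) (14,129/7) (12,19) (10,97/5)]
4. After y ≤ 6: [(10,6) (10,74/13) (31/3,6)]
5. Canonical ring: [(10,74/13) (31/3,6) (10,6)]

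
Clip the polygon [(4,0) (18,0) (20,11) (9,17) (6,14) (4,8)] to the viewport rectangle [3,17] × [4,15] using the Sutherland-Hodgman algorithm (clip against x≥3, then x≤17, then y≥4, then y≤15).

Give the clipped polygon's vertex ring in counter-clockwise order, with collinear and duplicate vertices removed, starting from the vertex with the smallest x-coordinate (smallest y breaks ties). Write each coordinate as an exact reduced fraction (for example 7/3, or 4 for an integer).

1. After x ≥ 3: [(4,0) (18,0) (20,11) (9,17) (6,14) (4,8)]
2. After x ≤ 17: [(4,0) (17,0) (17,139/11) (9,17) (6,14) (4,8)]
3. After y ≥ 4: [(4,4) (17,4) (17,139/11) (9,17) (6,14) (4,8)]
4. After y ≤ 15: [(4,4) (17,4) (17,139/11) (38/3,15) (7,15) (6,14) (4,8)]
5. Canonical ring: [(4,4) (17,4) (17,139/11) (38/3,15) (7,15) (6,14) (4,8)]

Clipped polygon: [(4,4) (17,4) (17,139/11) (38/3,15) (7,15) (6,14) (4,8)]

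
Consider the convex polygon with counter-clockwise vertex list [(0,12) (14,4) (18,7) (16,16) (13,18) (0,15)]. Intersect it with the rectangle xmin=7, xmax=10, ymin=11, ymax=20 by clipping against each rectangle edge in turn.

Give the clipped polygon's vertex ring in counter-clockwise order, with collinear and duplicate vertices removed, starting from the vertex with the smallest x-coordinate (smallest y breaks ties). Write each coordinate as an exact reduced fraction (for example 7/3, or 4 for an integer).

1. After x ≥ 7: [(7,8) (14,4) (18,7) (16,16) (13,18) (7,216/13)]
2. After x ≤ 10: [(7,8) (10,44/7) (10,225/13) (7,216/13)]
3. After y ≥ 11: [(7,11) (10,11) (10,225/13) (7,216/13)]
4. After y ≤ 20: [(7,11) (10,11) (10,225/13) (7,216/13)]
5. Canonical ring: [(7,11) (10,11) (10,225/13) (7,216/13)]

Clipped polygon: [(7,11) (10,11) (10,225/13) (7,216/13)]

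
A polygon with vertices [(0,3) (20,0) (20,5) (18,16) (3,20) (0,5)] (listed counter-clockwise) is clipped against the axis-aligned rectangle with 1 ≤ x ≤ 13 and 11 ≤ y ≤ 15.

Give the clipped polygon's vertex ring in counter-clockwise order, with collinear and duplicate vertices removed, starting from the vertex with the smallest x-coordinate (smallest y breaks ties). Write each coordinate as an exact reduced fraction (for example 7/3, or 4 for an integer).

1. After x ≥ 1: [(1,57/20) (20,0) (20,5) (18,16) (3,20) (1,10)]
2. After x ≤ 13: [(1,57/20) (13,21/20) (13,52/3) (3,20) (1,10)]
3. After y ≥ 11: [(13,11) (13,52/3) (3,20) (6/5,11)]
4. After y ≤ 15: [(13,11) (13,15) (2,15) (6/5,11)]
5. Canonical ring: [(6/5,11) (13,11) (13,15) (2,15)]

Clipped polygon: [(6/5,11) (13,11) (13,15) (2,15)]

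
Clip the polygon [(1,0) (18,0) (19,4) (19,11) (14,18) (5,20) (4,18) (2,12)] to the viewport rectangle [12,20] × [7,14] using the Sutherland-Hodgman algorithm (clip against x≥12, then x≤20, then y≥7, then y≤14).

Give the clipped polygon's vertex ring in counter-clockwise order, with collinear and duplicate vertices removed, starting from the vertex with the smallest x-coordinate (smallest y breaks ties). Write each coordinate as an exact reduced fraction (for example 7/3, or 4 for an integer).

Clipped polygon: [(12,7) (19,7) (19,11) (118/7,14) (12,14)]

1. After x ≥ 12: [(12,0) (18,0) (19,4) (19,11) (14,18) (12,166/9)]
2. After x ≤ 20: [(12,0) (18,0) (19,4) (19,11) (14,18) (12,166/9)]
3. After y ≥ 7: [(12,7) (19,7) (19,11) (14,18) (12,166/9)]
4. After y ≤ 14: [(12,14) (12,7) (19,7) (19,11) (118/7,14)]
5. Canonical ring: [(12,7) (19,7) (19,11) (118/7,14) (12,14)]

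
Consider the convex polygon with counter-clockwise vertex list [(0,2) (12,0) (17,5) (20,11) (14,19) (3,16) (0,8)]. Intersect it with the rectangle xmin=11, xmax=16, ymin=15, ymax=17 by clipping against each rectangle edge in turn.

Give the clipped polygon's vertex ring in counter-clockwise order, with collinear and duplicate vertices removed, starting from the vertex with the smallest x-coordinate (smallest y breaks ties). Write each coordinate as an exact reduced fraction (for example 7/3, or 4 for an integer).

Clipped polygon: [(11,15) (16,15) (16,49/3) (31/2,17) (11,17)]

1. After x ≥ 11: [(11,1/6) (12,0) (17,5) (20,11) (14,19) (11,200/11)]
2. After x ≤ 16: [(11,1/6) (12,0) (16,4) (16,49/3) (14,19) (11,200/11)]
3. After y ≥ 15: [(11,15) (16,15) (16,49/3) (14,19) (11,200/11)]
4. After y ≤ 17: [(11,17) (11,15) (16,15) (16,49/3) (31/2,17)]
5. Canonical ring: [(11,15) (16,15) (16,49/3) (31/2,17) (11,17)]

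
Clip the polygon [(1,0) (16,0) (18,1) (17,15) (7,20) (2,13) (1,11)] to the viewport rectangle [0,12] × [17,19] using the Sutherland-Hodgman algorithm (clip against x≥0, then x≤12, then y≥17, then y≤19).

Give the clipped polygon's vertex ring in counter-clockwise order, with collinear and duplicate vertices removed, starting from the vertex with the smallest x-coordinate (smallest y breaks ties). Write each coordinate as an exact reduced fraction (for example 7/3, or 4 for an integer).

1. After x ≥ 0: [(1,0) (16,0) (18,1) (17,15) (7,20) (2,13) (1,11)]
2. After x ≤ 12: [(1,0) (12,0) (12,35/2) (7,20) (2,13) (1,11)]
3. After y ≥ 17: [(12,17) (12,35/2) (7,20) (34/7,17)]
4. After y ≤ 19: [(12,17) (12,35/2) (9,19) (44/7,19) (34/7,17)]
5. Canonical ring: [(34/7,17) (12,17) (12,35/2) (9,19) (44/7,19)]

Clipped polygon: [(34/7,17) (12,17) (12,35/2) (9,19) (44/7,19)]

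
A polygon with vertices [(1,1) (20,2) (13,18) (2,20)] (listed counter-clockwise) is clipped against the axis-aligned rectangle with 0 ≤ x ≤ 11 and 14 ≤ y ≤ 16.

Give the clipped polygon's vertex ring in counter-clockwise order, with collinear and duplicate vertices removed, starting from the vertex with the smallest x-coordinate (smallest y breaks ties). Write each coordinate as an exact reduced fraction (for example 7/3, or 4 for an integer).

Clipped polygon: [(32/19,14) (11,14) (11,16) (34/19,16)]

1. After x ≥ 0: [(1,1) (20,2) (13,18) (2,20)]
2. After x ≤ 11: [(1,1) (11,29/19) (11,202/11) (2,20)]
3. After y ≥ 14: [(32/19,14) (11,14) (11,202/11) (2,20)]
4. After y ≤ 16: [(34/19,16) (32/19,14) (11,14) (11,16)]
5. Canonical ring: [(32/19,14) (11,14) (11,16) (34/19,16)]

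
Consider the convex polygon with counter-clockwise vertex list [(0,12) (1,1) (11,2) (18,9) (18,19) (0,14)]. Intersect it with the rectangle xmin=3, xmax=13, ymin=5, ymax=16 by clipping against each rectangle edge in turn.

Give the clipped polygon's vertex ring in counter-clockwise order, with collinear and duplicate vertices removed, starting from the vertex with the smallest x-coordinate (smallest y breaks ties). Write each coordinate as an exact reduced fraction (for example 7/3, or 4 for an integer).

Clipped polygon: [(3,5) (13,5) (13,16) (36/5,16) (3,89/6)]

1. After x ≥ 3: [(3,6/5) (11,2) (18,9) (18,19) (3,89/6)]
2. After x ≤ 13: [(3,6/5) (11,2) (13,4) (13,317/18) (3,89/6)]
3. After y ≥ 5: [(3,5) (13,5) (13,317/18) (3,89/6)]
4. After y ≤ 16: [(3,5) (13,5) (13,16) (36/5,16) (3,89/6)]
5. Canonical ring: [(3,5) (13,5) (13,16) (36/5,16) (3,89/6)]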